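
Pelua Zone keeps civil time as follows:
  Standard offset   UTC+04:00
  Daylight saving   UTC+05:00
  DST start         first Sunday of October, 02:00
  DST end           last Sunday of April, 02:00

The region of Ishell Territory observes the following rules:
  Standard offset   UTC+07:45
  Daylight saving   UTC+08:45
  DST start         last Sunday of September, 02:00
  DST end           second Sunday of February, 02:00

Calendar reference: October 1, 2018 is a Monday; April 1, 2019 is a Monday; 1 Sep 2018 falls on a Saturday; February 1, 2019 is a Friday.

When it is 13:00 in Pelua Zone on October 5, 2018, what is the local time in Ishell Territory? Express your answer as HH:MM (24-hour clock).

1 October 2018 is a Monday, so the first Sunday is October 7.
1 April 2019 is a Monday, so Sundays fall on 7, 14, 21, 28; the last is April 28.
October 5, 2018 is outside the daylight-saving period (7 October 2018 – 28 April 2019), so Pelua Zone is on standard time, UTC+04:00.
13:00 Pelua Zone − 4h = 09:00 UTC.
1 September 2018 is a Saturday, so Sundays fall on 2, 9, 16, 23, 30; the last is September 30.
1 February 2019 is a Friday, so the first Sunday is February 3 and the second is February 10.
At the standard offset (UTC+07:45), 09:00 UTC + 7h45m = 16:45 Ishell Territory standard time.
Daylight saving runs 30 September 2018 – 10 February 2019; the standard-time date in Ishell Territory, October 5, 2018, is inside that window, so Ishell Territory is at UTC+08:45.
09:00 UTC + 8h45m = 17:45 Ishell Territory.

17:45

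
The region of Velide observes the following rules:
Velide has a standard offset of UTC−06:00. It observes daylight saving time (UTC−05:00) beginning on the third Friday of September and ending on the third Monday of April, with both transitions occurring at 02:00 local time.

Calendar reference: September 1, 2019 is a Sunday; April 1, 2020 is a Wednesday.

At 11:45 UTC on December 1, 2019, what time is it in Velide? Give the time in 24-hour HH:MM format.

06:45

1 September 2019 is a Sunday, so the first Friday is September 6 and the third is September 20.
1 April 2020 is a Wednesday, so the first Monday is April 6 and the third is April 20.
At the standard offset (UTC−06:00), 11:45 UTC − 6h = 05:45 Velide standard time.
Daylight saving runs 20 September 2019 – 20 April 2020; the standard-time date in Velide, December 1, 2019, is inside that window, so Velide is at UTC−05:00.
11:45 UTC − 5h = 06:45 local.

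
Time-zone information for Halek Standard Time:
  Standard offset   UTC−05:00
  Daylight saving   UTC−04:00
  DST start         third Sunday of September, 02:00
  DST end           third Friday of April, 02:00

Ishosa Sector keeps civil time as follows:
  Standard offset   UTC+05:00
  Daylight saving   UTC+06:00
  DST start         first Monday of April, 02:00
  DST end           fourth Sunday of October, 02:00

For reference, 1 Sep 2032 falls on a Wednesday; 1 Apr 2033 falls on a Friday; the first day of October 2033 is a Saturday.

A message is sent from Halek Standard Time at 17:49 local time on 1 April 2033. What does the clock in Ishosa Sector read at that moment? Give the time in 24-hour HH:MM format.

1 September 2032 is a Wednesday, so the first Sunday is September 5 and the third is September 19.
1 April 2033 is a Friday, so the first Friday is April 1 and the third is April 15.
Daylight saving runs 19 September 2032 – 15 April 2033; 1 April 2033 is inside that window, so Halek Standard Time is at UTC−04:00.
17:49 Halek Standard Time + 4h = 21:49 UTC.
1 April 2033 is a Friday, so the first Monday is April 4.
1 October 2033 is a Saturday, so the first Sunday is October 2 and the fourth is October 23.
At the standard offset (UTC+05:00), 21:49 UTC + 5h = 02:49 Ishosa Sector standard time (rolling into the next day, 2 April 2033).
Daylight saving runs 4 April – 23 October; the standard-time date in Ishosa Sector, 2 April 2033, is outside that window, so Ishosa Sector is on standard time at UTC+05:00.
21:49 UTC + 5h = 02:49 Ishosa Sector (rolling into the next day, 2 April 2033).

02:49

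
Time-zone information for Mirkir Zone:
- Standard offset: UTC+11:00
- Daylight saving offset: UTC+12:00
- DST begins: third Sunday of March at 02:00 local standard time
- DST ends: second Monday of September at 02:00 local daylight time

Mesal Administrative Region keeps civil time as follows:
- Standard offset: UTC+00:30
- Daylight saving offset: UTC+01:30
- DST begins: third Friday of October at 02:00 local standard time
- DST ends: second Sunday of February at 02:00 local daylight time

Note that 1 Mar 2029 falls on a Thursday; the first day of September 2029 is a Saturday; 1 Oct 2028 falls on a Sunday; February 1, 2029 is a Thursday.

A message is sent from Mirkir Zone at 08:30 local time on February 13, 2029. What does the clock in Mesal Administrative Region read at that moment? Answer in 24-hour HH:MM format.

22:00

1 March 2029 is a Thursday, so the first Sunday is March 4 and the third is March 18.
1 September 2029 is a Saturday, so the first Monday is September 3 and the second is September 10.
Daylight saving runs 18 March – 10 September; February 13, 2029 is outside that window, so Mirkir Zone is on standard time at UTC+11:00.
08:30 Mirkir Zone − 11h = 21:30 UTC (rolling into the previous day, 12 February 2029).
1 October 2028 is a Sunday, so the first Friday is October 6 and the third is October 20.
1 February 2029 is a Thursday, so the first Sunday is February 4 and the second is February 11.
At the standard offset (UTC+00:30), 21:30 UTC + 0h30m = 22:00 Mesal Administrative Region standard time.
Daylight saving runs 20 October 2028 – 11 February 2029; the standard-time date in Mesal Administrative Region, February 12, 2029, is outside that window, so Mesal Administrative Region is on standard time at UTC+00:30.
21:30 UTC + 0h30m = 22:00 Mesal Administrative Region.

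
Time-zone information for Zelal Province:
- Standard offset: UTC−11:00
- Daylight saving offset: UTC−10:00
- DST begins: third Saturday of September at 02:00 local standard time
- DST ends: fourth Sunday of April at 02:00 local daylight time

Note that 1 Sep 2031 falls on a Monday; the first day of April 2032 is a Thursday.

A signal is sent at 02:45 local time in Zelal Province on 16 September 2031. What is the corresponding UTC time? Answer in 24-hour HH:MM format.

1 September 2031 is a Monday, so the first Saturday is September 6 and the third is September 20.
1 April 2032 is a Thursday, so the first Sunday is April 4 and the fourth is April 25.
16 September 2031 does not fall between 20 September 2031 and 25 April 2032, so daylight saving is not in effect and Zelal Province is at UTC−11:00.
02:45 local + 11h = 13:45 UTC.

13:45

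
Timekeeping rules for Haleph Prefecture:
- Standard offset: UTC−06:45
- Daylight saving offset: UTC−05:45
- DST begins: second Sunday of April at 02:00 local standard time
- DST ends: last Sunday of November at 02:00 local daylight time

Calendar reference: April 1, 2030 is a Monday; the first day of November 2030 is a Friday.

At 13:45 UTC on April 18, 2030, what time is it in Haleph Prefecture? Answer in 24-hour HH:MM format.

1 April 2030 is a Monday, so the first Sunday is April 7 and the second is April 14.
1 November 2030 is a Friday, so Sundays fall on 3, 10, 17, 24; the last is November 24.
At the standard offset (UTC−06:45), 13:45 UTC − 6h45m = 07:00 Haleph Prefecture standard time.
The standard-time date in Haleph Prefecture, April 18, 2030, falls between 14 April and 24 November, so daylight saving is in effect and Haleph Prefecture is at UTC−05:45.
13:45 UTC − 5h45m = 08:00 local.

08:00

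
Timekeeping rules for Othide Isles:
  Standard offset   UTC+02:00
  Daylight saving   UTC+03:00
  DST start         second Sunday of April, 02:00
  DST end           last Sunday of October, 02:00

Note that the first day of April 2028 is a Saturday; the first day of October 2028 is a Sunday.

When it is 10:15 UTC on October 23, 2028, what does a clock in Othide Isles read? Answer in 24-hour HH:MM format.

13:15

1 April 2028 is a Saturday, so the first Sunday is April 2 and the second is April 9.
1 October 2028 is a Sunday, so Sundays fall on 1, 8, 15, 22, 29; the last is October 29.
At the standard offset (UTC+02:00), 10:15 UTC + 2h = 12:15 Othide Isles standard time.
The standard-time date in Othide Isles, October 23, 2028, falls between 9 April and 29 October, so daylight saving is in effect and Othide Isles is at UTC+03:00.
10:15 UTC + 3h = 13:15 local.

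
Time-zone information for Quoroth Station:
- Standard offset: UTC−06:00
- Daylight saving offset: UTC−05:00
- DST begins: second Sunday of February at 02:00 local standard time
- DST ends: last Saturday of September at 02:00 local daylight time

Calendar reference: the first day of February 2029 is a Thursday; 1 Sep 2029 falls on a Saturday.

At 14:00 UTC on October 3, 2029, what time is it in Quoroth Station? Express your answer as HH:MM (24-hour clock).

08:00

1 February 2029 is a Thursday, so the first Sunday is February 4 and the second is February 11.
1 September 2029 is a Saturday, so Saturdays fall on 1, 8, 15, 22, 29; the last is September 29.
At the standard offset (UTC−06:00), 14:00 UTC − 6h = 08:00 Quoroth Station standard time.
Daylight saving runs 11 February – 29 September; the standard-time date in Quoroth Station, October 3, 2029, is outside that window, so Quoroth Station is on standard time at UTC−06:00.
14:00 UTC − 6h = 08:00 local.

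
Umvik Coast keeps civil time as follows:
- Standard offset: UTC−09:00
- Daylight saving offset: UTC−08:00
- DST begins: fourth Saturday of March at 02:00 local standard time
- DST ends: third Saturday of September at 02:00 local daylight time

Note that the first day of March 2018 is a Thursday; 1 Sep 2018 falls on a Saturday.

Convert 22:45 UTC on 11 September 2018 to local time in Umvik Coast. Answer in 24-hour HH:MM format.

1 March 2018 is a Thursday, so the first Saturday is March 3 and the fourth is March 24.
1 September 2018 is a Saturday, so the first Saturday is September 1 and the third is September 15.
At the standard offset (UTC−09:00), 22:45 UTC − 9h = 13:45 Umvik Coast standard time.
The standard-time date in Umvik Coast, 11 September 2018, falls between 24 March and 15 September, so daylight saving is in effect and Umvik Coast is at UTC−08:00.
22:45 UTC − 8h = 14:45 local.

14:45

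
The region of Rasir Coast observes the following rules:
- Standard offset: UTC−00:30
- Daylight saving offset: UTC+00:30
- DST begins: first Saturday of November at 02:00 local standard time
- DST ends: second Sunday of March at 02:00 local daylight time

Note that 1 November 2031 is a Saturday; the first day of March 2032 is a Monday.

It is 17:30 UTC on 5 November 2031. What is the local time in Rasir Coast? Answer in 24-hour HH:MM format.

18:00

1 November 2031 is a Saturday, so the first Saturday is November 1.
1 March 2032 is a Monday, so the first Sunday is March 7 and the second is March 14.
At the standard offset (UTC−00:30), 17:30 UTC − 0h30m = 17:00 Rasir Coast standard time.
The standard-time date in Rasir Coast, 5 November 2031, falls between 1 November 2031 and 14 March 2032, so daylight saving is in effect and Rasir Coast is at UTC+00:30.
17:30 UTC + 0h30m = 18:00 local.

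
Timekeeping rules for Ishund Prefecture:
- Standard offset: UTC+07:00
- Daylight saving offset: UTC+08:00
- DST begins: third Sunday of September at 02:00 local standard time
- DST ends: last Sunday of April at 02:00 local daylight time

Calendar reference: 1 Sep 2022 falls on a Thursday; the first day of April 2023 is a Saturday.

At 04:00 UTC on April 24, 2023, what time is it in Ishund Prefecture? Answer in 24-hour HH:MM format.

12:00

1 September 2022 is a Thursday, so the first Sunday is September 4 and the third is September 18.
1 April 2023 is a Saturday, so Sundays fall on 2, 9, 16, 23, 30; the last is April 30.
At the standard offset (UTC+07:00), 04:00 UTC + 7h = 11:00 Ishund Prefecture standard time.
Daylight saving runs 18 September 2022 – 30 April 2023; the standard-time date in Ishund Prefecture, April 24, 2023, is inside that window, so Ishund Prefecture is at UTC+08:00.
04:00 UTC + 8h = 12:00 local.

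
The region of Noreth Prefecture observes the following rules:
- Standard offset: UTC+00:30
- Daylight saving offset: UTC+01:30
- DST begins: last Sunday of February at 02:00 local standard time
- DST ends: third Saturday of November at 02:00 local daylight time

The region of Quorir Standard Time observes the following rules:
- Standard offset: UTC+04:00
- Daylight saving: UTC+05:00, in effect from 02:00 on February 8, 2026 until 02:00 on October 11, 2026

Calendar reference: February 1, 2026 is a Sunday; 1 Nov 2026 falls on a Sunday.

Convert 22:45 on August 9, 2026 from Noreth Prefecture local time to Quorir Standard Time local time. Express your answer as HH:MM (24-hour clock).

1 February 2026 is a Sunday, so Sundays fall on 1, 8, 15, 22; the last is February 22.
1 November 2026 is a Sunday, so the first Saturday is November 7 and the third is November 21.
August 9, 2026 falls between 22 February and 21 November, so daylight saving is in effect and Noreth Prefecture is at UTC+01:30.
22:45 Noreth Prefecture − 1h30m = 21:15 UTC.
At the standard offset (UTC+04:00), 21:15 UTC + 4h = 01:15 Quorir Standard Time standard time (rolling into the next day, 10 August 2026).
The standard-time date in Quorir Standard Time, August 10, 2026, lies within the daylight-saving period (8 February – 11 October), so Quorir Standard Time is on daylight time, UTC+05:00.
21:15 UTC + 5h = 02:15 Quorir Standard Time (rolling into the next day, 10 August 2026).

02:15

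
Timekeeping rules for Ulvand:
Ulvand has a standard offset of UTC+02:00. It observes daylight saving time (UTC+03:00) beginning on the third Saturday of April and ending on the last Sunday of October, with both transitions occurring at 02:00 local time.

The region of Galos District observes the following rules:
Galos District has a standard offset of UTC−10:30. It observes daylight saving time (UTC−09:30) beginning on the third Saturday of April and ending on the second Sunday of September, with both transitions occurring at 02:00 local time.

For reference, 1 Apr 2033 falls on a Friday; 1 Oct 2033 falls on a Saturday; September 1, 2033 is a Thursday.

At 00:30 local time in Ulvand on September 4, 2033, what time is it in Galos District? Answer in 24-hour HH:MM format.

12:00

1 April 2033 is a Friday, so the first Saturday is April 2 and the third is April 16.
1 October 2033 is a Saturday, so Sundays fall on 2, 9, 16, 23, 30; the last is October 30.
September 4, 2033 falls between 16 April and 30 October, so daylight saving is in effect and Ulvand is at UTC+03:00.
00:30 Ulvand − 3h = 21:30 UTC (rolling into the previous day, 3 September 2033).
1 April 2033 is a Friday, so the first Saturday is April 2 and the third is April 16.
1 September 2033 is a Thursday, so the first Sunday is September 4 and the second is September 11.
At the standard offset (UTC−10:30), 21:30 UTC − 10h30m = 11:00 Galos District standard time.
Daylight saving runs 16 April – 11 September; the standard-time date in Galos District, September 3, 2033, is inside that window, so Galos District is at UTC−09:30.
21:30 UTC − 9h30m = 12:00 Galos District.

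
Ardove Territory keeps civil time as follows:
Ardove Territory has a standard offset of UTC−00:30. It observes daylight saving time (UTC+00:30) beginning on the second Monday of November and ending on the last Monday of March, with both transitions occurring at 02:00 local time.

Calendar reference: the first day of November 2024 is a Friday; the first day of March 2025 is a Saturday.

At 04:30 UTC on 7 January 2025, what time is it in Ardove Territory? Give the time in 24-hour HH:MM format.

05:00

1 November 2024 is a Friday, so the first Monday is November 4 and the second is November 11.
1 March 2025 is a Saturday, so Mondays fall on 3, 10, 17, 24, 31; the last is March 31.
At the standard offset (UTC−00:30), 04:30 UTC − 0h30m = 04:00 Ardove Territory standard time.
Daylight saving runs 11 November 2024 – 31 March 2025; the standard-time date in Ardove Territory, 7 January 2025, is inside that window, so Ardove Territory is at UTC+00:30.
04:30 UTC + 0h30m = 05:00 local.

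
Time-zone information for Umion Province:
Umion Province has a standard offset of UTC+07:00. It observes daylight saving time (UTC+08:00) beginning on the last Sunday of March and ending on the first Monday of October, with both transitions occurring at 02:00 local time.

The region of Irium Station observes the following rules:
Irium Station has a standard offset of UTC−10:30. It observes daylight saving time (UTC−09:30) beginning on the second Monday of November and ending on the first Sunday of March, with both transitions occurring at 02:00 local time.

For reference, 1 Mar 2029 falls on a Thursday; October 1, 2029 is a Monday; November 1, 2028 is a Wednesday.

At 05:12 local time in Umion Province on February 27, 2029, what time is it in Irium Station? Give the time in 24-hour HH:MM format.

1 March 2029 is a Thursday, so Sundays fall on 4, 11, 18, 25; the last is March 25.
1 October 2029 is a Monday, so the first Monday is October 1.
February 27, 2029 does not fall between 25 March and 1 October, so daylight saving is not in effect and Umion Province is at UTC+07:00.
05:12 Umion Province − 7h = 22:12 UTC (rolling into the previous day, 26 February 2029).
1 November 2028 is a Wednesday, so the first Monday is November 6 and the second is November 13.
1 March 2029 is a Thursday, so the first Sunday is March 4.
At the standard offset (UTC−10:30), 22:12 UTC − 10h30m = 11:42 Irium Station standard time.
Daylight saving runs 13 November 2028 – 4 March 2029; the standard-time date in Irium Station, February 26, 2029, is inside that window, so Irium Station is at UTC−09:30.
22:12 UTC − 9h30m = 12:42 Irium Station.

12:42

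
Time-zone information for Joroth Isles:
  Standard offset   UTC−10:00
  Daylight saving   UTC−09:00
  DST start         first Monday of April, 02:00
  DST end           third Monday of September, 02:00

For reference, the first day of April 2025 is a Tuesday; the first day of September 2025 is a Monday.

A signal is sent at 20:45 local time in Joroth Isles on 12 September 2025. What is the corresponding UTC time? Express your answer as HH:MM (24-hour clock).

1 April 2025 is a Tuesday, so the first Monday is April 7.
1 September 2025 is a Monday, so the first Monday is September 1 and the third is September 15.
12 September 2025 lies within the daylight-saving period (7 April – 15 September), so Joroth Isles is on daylight time, UTC−09:00.
20:45 local + 9h = 05:45 UTC (rolling into the next day, 13 September 2025).

05:45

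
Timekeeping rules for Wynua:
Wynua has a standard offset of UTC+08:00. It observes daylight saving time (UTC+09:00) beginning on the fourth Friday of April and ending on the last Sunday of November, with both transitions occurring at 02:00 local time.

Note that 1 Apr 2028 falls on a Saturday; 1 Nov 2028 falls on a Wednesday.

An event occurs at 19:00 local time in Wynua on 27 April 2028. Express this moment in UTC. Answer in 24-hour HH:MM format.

11:00

1 April 2028 is a Saturday, so the first Friday is April 7 and the fourth is April 28.
1 November 2028 is a Wednesday, so Sundays fall on 5, 12, 19, 26; the last is November 26.
27 April 2028 is outside the daylight-saving period (28 April – 26 November), so Wynua is on standard time, UTC+08:00.
19:00 local − 8h = 11:00 UTC.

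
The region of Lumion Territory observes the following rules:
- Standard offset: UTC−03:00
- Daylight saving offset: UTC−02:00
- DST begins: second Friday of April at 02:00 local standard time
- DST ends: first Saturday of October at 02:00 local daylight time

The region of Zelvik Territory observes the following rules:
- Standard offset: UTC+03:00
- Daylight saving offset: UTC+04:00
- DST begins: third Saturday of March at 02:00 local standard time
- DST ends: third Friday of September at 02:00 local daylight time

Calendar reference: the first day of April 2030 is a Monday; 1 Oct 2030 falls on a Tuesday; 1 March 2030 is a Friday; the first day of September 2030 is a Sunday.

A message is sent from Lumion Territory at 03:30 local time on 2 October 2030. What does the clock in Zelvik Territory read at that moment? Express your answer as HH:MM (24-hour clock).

1 April 2030 is a Monday, so the first Friday is April 5 and the second is April 12.
1 October 2030 is a Tuesday, so the first Saturday is October 5.
Daylight saving runs 12 April – 5 October; 2 October 2030 is inside that window, so Lumion Territory is at UTC−02:00.
03:30 Lumion Territory + 2h = 05:30 UTC.
1 March 2030 is a Friday, so the first Saturday is March 2 and the third is March 16.
1 September 2030 is a Sunday, so the first Friday is September 6 and the third is September 20.
At the standard offset (UTC+03:00), 05:30 UTC + 3h = 08:30 Zelvik Territory standard time.
The standard-time date in Zelvik Territory, 2 October 2030, is outside the daylight-saving period (16 March – 20 September), so Zelvik Territory is on standard time, UTC+03:00.
05:30 UTC + 3h = 08:30 Zelvik Territory.

08:30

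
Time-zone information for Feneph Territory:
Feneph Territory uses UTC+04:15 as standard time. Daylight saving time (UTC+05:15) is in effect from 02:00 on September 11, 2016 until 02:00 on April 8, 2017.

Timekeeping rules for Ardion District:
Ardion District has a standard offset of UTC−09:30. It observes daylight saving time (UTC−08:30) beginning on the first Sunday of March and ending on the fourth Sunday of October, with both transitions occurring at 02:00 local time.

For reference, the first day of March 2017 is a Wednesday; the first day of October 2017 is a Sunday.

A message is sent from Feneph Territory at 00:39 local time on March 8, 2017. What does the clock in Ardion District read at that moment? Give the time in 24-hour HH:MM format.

10:54

Daylight saving runs 11 September 2016 – 8 April 2017; March 8, 2017 is inside that window, so Feneph Territory is at UTC+05:15.
00:39 Feneph Territory − 5h15m = 19:24 UTC (rolling into the previous day, 7 March 2017).
1 March 2017 is a Wednesday, so the first Sunday is March 5.
1 October 2017 is a Sunday, so the first Sunday is October 1 and the fourth is October 22.
At the standard offset (UTC−09:30), 19:24 UTC − 9h30m = 09:54 Ardion District standard time.
The standard-time date in Ardion District, March 7, 2017, falls between 5 March and 22 October, so daylight saving is in effect and Ardion District is at UTC−08:30.
19:24 UTC − 8h30m = 10:54 Ardion District.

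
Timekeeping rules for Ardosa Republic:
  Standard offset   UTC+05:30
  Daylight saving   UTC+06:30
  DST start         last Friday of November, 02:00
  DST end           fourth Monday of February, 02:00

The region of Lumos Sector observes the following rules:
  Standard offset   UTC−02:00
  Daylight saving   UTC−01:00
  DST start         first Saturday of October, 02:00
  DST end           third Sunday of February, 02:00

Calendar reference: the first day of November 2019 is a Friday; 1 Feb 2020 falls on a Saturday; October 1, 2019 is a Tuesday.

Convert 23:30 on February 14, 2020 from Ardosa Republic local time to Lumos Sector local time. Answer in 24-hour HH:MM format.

16:00

1 November 2019 is a Friday, so Fridays fall on 1, 8, 15, 22, 29; the last is November 29.
1 February 2020 is a Saturday, so the first Monday is February 3 and the fourth is February 24.
Daylight saving runs 29 November 2019 – 24 February 2020; February 14, 2020 is inside that window, so Ardosa Republic is at UTC+06:30.
23:30 Ardosa Republic − 6h30m = 17:00 UTC.
1 October 2019 is a Tuesday, so the first Saturday is October 5.
1 February 2020 is a Saturday, so the first Sunday is February 2 and the third is February 16.
At the standard offset (UTC−02:00), 17:00 UTC − 2h = 15:00 Lumos Sector standard time.
The standard-time date in Lumos Sector, February 14, 2020, falls between 5 October 2019 and 16 February 2020, so daylight saving is in effect and Lumos Sector is at UTC−01:00.
17:00 UTC − 1h = 16:00 Lumos Sector.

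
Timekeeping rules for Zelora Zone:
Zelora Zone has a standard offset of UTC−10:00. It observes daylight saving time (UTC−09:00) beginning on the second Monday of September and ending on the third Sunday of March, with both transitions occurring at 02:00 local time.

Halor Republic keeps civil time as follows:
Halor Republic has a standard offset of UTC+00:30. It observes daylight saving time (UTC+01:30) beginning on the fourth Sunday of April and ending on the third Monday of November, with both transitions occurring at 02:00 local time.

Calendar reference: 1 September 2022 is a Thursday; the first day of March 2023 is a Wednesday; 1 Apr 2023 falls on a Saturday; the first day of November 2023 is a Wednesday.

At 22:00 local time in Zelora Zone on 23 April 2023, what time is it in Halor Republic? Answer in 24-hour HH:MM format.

09:30

1 September 2022 is a Thursday, so the first Monday is September 5 and the second is September 12.
1 March 2023 is a Wednesday, so the first Sunday is March 5 and the third is March 19.
23 April 2023 is outside the daylight-saving period (12 September 2022 – 19 March 2023), so Zelora Zone is on standard time, UTC−10:00.
22:00 Zelora Zone + 10h = 08:00 UTC (rolling into the next day, 24 April 2023).
1 April 2023 is a Saturday, so the first Sunday is April 2 and the fourth is April 23.
1 November 2023 is a Wednesday, so the first Monday is November 6 and the third is November 20.
At the standard offset (UTC+00:30), 08:00 UTC + 0h30m = 08:30 Halor Republic standard time.
Daylight saving runs 23 April – 20 November; the standard-time date in Halor Republic, 24 April 2023, is inside that window, so Halor Republic is at UTC+01:30.
08:00 UTC + 1h30m = 09:30 Halor Republic.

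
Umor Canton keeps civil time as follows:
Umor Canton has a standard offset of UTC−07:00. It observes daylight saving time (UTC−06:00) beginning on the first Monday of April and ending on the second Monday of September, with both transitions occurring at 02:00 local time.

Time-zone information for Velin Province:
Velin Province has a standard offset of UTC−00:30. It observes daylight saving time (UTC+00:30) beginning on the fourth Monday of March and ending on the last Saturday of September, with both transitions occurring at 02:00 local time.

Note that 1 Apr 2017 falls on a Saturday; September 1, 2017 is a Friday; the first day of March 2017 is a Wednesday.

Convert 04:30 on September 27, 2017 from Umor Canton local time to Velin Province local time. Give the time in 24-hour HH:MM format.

1 April 2017 is a Saturday, so the first Monday is April 3.
1 September 2017 is a Friday, so the first Monday is September 4 and the second is September 11.
September 27, 2017 is outside the daylight-saving period (3 April – 11 September), so Umor Canton is on standard time, UTC−07:00.
04:30 Umor Canton + 7h = 11:30 UTC.
1 March 2017 is a Wednesday, so the first Monday is March 6 and the fourth is March 27.
1 September 2017 is a Friday, so Saturdays fall on 2, 9, 16, 23, 30; the last is September 30.
At the standard offset (UTC−00:30), 11:30 UTC − 0h30m = 11:00 Velin Province standard time.
The standard-time date in Velin Province, September 27, 2017, lies within the daylight-saving period (27 March – 30 September), so Velin Province is on daylight time, UTC+00:30.
11:30 UTC + 0h30m = 12:00 Velin Province.

12:00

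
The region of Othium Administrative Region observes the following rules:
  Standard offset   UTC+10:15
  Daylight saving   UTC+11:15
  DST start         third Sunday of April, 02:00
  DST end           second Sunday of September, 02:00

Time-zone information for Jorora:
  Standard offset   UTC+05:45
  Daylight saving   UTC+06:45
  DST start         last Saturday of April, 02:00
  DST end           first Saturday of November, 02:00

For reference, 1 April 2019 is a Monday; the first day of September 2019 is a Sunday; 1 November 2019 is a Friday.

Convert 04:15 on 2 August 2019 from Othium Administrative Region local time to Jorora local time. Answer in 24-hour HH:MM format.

1 April 2019 is a Monday, so the first Sunday is April 7 and the third is April 21.
1 September 2019 is a Sunday, so the first Sunday is September 1 and the second is September 8.
2 August 2019 lies within the daylight-saving period (21 April – 8 September), so Othium Administrative Region is on daylight time, UTC+11:15.
04:15 Othium Administrative Region − 11h15m = 17:00 UTC (rolling into the previous day, 1 August 2019).
1 April 2019 is a Monday, so Saturdays fall on 6, 13, 20, 27; the last is April 27.
1 November 2019 is a Friday, so the first Saturday is November 2.
At the standard offset (UTC+05:45), 17:00 UTC + 5h45m = 22:45 Jorora standard time.
The standard-time date in Jorora, 1 August 2019, lies within the daylight-saving period (27 April – 2 November), so Jorora is on daylight time, UTC+06:45.
17:00 UTC + 6h45m = 23:45 Jorora.

23:45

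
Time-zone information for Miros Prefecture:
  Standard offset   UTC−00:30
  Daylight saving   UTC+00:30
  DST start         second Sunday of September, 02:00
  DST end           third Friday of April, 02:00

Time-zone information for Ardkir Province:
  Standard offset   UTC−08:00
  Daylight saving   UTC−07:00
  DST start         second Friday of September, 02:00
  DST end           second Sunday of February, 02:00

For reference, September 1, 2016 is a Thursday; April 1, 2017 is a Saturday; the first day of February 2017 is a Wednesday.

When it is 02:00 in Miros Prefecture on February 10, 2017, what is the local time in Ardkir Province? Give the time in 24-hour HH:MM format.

18:30

1 September 2016 is a Thursday, so the first Sunday is September 4 and the second is September 11.
1 April 2017 is a Saturday, so the first Friday is April 7 and the third is April 21.
Daylight saving runs 11 September 2016 – 21 April 2017; February 10, 2017 is inside that window, so Miros Prefecture is at UTC+00:30.
02:00 Miros Prefecture − 0h30m = 01:30 UTC.
1 September 2016 is a Thursday, so the first Friday is September 2 and the second is September 9.
1 February 2017 is a Wednesday, so the first Sunday is February 5 and the second is February 12.
At the standard offset (UTC−08:00), 01:30 UTC − 8h = 17:30 Ardkir Province standard time (rolling into the previous day, 9 February 2017).
Daylight saving runs 9 September 2016 – 12 February 2017; the standard-time date in Ardkir Province, February 9, 2017, is inside that window, so Ardkir Province is at UTC−07:00.
01:30 UTC − 7h = 18:30 Ardkir Province (rolling into the previous day, 9 February 2017).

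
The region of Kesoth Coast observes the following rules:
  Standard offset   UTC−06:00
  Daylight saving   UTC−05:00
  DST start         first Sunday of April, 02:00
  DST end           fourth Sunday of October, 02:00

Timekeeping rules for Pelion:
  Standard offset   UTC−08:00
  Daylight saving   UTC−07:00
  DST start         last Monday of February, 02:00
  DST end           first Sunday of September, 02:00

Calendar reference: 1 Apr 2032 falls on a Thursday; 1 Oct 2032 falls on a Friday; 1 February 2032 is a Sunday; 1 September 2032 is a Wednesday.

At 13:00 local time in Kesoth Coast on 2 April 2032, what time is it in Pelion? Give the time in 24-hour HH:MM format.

1 April 2032 is a Thursday, so the first Sunday is April 4.
1 October 2032 is a Friday, so the first Sunday is October 3 and the fourth is October 24.
Daylight saving runs 4 April – 24 October; 2 April 2032 is outside that window, so Kesoth Coast is on standard time at UTC−06:00.
13:00 Kesoth Coast + 6h = 19:00 UTC.
1 February 2032 is a Sunday, so Mondays fall on 2, 9, 16, 23; the last is February 23.
1 September 2032 is a Wednesday, so the first Sunday is September 5.
At the standard offset (UTC−08:00), 19:00 UTC − 8h = 11:00 Pelion standard time.
Daylight saving runs 23 February – 5 September; the standard-time date in Pelion, 2 April 2032, is inside that window, so Pelion is at UTC−07:00.
19:00 UTC − 7h = 12:00 Pelion.

12:00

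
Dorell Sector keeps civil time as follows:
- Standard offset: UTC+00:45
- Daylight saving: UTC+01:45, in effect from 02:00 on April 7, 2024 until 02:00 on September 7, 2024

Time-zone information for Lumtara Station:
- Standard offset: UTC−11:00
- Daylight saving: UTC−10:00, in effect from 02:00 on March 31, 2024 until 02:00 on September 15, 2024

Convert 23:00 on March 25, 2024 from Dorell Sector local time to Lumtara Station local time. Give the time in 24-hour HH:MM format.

March 25, 2024 is outside the daylight-saving period (7 April – 7 September), so Dorell Sector is on standard time, UTC+00:45.
23:00 Dorell Sector − 0h45m = 22:15 UTC.
At the standard offset (UTC−11:00), 22:15 UTC − 11h = 11:15 Lumtara Station standard time.
The standard-time date in Lumtara Station, March 25, 2024, does not fall between 31 March and 15 September, so daylight saving is not in effect and Lumtara Station is at UTC−11:00.
22:15 UTC − 11h = 11:15 Lumtara Station.

11:15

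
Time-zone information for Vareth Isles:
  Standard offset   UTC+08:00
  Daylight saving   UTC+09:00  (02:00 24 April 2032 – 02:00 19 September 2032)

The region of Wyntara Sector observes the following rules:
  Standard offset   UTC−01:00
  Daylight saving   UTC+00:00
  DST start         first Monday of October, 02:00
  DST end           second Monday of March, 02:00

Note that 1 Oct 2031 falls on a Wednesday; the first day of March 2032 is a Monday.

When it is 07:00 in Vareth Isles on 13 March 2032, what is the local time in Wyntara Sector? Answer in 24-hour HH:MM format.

22:00

13 March 2032 is outside the daylight-saving period (24 April – 19 September), so Vareth Isles is on standard time, UTC+08:00.
07:00 Vareth Isles − 8h = 23:00 UTC (rolling into the previous day, 12 March 2032).
1 October 2031 is a Wednesday, so the first Monday is October 6.
1 March 2032 is a Monday, so the first Monday is March 1 and the second is March 8.
At the standard offset (UTC−01:00), 23:00 UTC − 1h = 22:00 Wyntara Sector standard time.
The standard-time date in Wyntara Sector, 12 March 2032, is outside the daylight-saving period (6 October 2031 – 8 March 2032), so Wyntara Sector is on standard time, UTC−01:00.
23:00 UTC − 1h = 22:00 Wyntara Sector.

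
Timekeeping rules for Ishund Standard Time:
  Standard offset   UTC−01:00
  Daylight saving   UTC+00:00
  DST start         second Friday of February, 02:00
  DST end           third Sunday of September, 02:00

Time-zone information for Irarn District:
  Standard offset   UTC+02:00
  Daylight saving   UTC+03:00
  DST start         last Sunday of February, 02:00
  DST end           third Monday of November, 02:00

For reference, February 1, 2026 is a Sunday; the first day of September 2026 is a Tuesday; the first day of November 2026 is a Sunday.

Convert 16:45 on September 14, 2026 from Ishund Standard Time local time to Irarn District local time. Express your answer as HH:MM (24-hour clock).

1 February 2026 is a Sunday, so the first Friday is February 6 and the second is February 13.
1 September 2026 is a Tuesday, so the first Sunday is September 6 and the third is September 20.
September 14, 2026 lies within the daylight-saving period (13 February – 20 September), so Ishund Standard Time is on daylight time, UTC+00:00.
16:45 Ishund Standard Time − 0h = 16:45 UTC.
1 February 2026 is a Sunday, so Sundays fall on 1, 8, 15, 22; the last is February 22.
1 November 2026 is a Sunday, so the first Monday is November 2 and the third is November 16.
At the standard offset (UTC+02:00), 16:45 UTC + 2h = 18:45 Irarn District standard time.
Daylight saving runs 22 February – 16 November; the standard-time date in Irarn District, September 14, 2026, is inside that window, so Irarn District is at UTC+03:00.
16:45 UTC + 3h = 19:45 Irarn District.

19:45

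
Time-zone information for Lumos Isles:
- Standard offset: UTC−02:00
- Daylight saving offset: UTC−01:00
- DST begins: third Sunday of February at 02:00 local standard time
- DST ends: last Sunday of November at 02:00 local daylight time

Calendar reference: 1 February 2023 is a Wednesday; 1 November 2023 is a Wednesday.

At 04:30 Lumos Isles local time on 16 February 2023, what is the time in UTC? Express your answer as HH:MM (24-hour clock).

1 February 2023 is a Wednesday, so the first Sunday is February 5 and the third is February 19.
1 November 2023 is a Wednesday, so Sundays fall on 5, 12, 19, 26; the last is November 26.
Daylight saving runs 19 February – 26 November; 16 February 2023 is outside that window, so Lumos Isles is on standard time at UTC−02:00.
04:30 local + 2h = 06:30 UTC.

06:30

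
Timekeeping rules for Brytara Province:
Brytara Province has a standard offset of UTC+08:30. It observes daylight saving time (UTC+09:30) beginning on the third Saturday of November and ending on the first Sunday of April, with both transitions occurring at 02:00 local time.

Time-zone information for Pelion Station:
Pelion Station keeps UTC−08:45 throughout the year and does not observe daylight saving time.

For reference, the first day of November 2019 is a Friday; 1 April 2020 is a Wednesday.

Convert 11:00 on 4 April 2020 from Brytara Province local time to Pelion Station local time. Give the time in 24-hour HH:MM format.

16:45

1 November 2019 is a Friday, so the first Saturday is November 2 and the third is November 16.
1 April 2020 is a Wednesday, so the first Sunday is April 5.
4 April 2020 falls between 16 November 2019 and 5 April 2020, so daylight saving is in effect and Brytara Province is at UTC+09:30.
11:00 Brytara Province − 9h30m = 01:30 UTC.
Pelion Station has no daylight saving, so its offset is UTC−08:45 year-round.
01:30 UTC − 8h45m = 16:45 Pelion Station (rolling into the previous day, 3 April 2020).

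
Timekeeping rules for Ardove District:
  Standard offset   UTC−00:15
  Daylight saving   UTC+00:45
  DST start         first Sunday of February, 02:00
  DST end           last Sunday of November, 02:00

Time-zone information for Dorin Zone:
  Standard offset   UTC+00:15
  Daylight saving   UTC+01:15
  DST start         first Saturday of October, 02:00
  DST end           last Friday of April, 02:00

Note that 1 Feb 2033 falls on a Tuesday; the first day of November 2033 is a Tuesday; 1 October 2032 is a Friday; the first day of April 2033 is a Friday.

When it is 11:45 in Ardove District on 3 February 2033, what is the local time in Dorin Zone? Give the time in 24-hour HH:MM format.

13:15

1 February 2033 is a Tuesday, so the first Sunday is February 6.
1 November 2033 is a Tuesday, so Sundays fall on 6, 13, 20, 27; the last is November 27.
Daylight saving runs 6 February – 27 November; 3 February 2033 is outside that window, so Ardove District is on standard time at UTC−00:15.
11:45 Ardove District + 0h15m = 12:00 UTC.
1 October 2032 is a Friday, so the first Saturday is October 2.
1 April 2033 is a Friday, so Fridays fall on 1, 8, 15, 22, 29; the last is April 29.
At the standard offset (UTC+00:15), 12:00 UTC + 0h15m = 12:15 Dorin Zone standard time.
The standard-time date in Dorin Zone, 3 February 2033, lies within the daylight-saving period (2 October 2032 – 29 April 2033), so Dorin Zone is on daylight time, UTC+01:15.
12:00 UTC + 1h15m = 13:15 Dorin Zone.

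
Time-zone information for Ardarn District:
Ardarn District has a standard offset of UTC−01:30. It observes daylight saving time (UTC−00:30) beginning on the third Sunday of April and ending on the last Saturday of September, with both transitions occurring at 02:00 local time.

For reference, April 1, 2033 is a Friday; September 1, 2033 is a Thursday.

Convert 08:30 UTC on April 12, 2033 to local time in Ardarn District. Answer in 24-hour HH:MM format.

07:00

1 April 2033 is a Friday, so the first Sunday is April 3 and the third is April 17.
1 September 2033 is a Thursday, so Saturdays fall on 3, 10, 17, 24; the last is September 24.
At the standard offset (UTC−01:30), 08:30 UTC − 1h30m = 07:00 Ardarn District standard time.
The standard-time date in Ardarn District, April 12, 2033, is outside the daylight-saving period (17 April – 24 September), so Ardarn District is on standard time, UTC−01:30.
08:30 UTC − 1h30m = 07:00 local.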